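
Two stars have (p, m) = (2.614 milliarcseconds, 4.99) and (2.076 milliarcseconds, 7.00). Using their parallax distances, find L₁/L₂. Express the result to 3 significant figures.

L₁/L₂ = 4.02

d₁ = 1/p₁ = 1/0.002614″ = 382.56 pc; d₂ = 1/p₂ = 1/0.002076″ = 481.7 pc.
M₁ = m₁ − 5 log₁₀ d₁ + 5 = 4.99 − 12.9135 + 5 = -2.9235.
M₂ = 7.00 − 13.4139 + 5 = -1.4139.
L₁/L₂ = 10^(0.4(M₂ − M₁)) = 10^(0.4 × 1.5096) = 10^0.60384 = 4.0164.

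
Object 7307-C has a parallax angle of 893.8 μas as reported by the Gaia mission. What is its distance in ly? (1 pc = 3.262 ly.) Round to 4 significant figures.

p = 893.8 μas = 0.0008938 arcsec.
d = 1/p = 1/0.0008938 = 1118.8 pc.
In light-years: 1118.8 × 3.262 = 3649.5 ly.

3650 ly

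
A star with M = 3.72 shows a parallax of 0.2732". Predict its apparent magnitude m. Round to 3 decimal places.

m = 1.538

d = 1/p = 1/0.2732″ = 3.6603 pc.
m − M = 5 log₁₀ d − 5 = 5 log₁₀(3.6603) − 5 = 2.8176 − 5 = -2.1824.
m = M + (m − M) = 3.72 + (-2.1824) = 1.538.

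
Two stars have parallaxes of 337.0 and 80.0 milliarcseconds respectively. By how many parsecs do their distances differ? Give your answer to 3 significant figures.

9.53 pc

d_A = 1/0.3370″ = 2.9674 pc; d_B = 1/0.08000″ = 12.5 pc.
|d_B − d_A| = |12.5 − 2.9674| = 9.5326 pc.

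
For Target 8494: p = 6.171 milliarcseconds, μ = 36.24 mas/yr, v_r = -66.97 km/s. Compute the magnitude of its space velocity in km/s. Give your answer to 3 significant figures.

72.5 km/s

d = 1/p = 1/0.006171″ = 162.05 pc.
μ = 36.24 mas/yr = 0.03624 ″/yr.
v_t = 4.740 μ d = 4.740 × 0.03624 × 162.05 = 27.837 km/s.
v = √(v_r² + v_t²) = √((-66.97)² + 27.837²) = √5259.88 = 72.525 km/s.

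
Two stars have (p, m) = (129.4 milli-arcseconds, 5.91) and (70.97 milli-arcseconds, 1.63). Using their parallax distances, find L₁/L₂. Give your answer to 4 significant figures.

L₁/L₂ = 0.005838

d₁ = 1/p₁ = 1/0.1294″ = 7.728 pc; d₂ = 1/p₂ = 1/0.07097″ = 14.09 pc.
M₁ = m₁ − 5 log₁₀ d₁ + 5 = 5.91 − 4.4403 + 5 = 6.4697.
M₂ = 1.63 − 5.7446 + 5 = 0.8854.
L₁/L₂ = 10^(0.4(M₂ − M₁)) = 10^(0.4 × (-5.5843)) = 10^(-2.23372) = 0.0058382.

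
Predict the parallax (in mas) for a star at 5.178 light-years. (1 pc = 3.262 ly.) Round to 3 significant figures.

d = 5.178 ly ÷ 3.262 = 1.5874 pc.
p = 1/d = 1/1.5874 = 0.62996 arcsec.
= 0.62996 × 1000 = 629.96 mas.

630 mas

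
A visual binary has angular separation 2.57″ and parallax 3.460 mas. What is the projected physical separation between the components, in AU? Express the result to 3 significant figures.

d = 1/p = 1/0.003460″ = 289.02 pc.
At distance d (pc), an angle of θ arcsec spans θ·d AU: s = 2.57 × 289.02 = 742.78 AU.

743 AU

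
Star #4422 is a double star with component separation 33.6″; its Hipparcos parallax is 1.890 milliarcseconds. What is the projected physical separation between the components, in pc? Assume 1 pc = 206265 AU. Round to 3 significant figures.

d = 1/p = 1/0.001890″ = 529.1 pc.
At distance d (pc), an angle of θ arcsec spans θ·d AU: s = 33.6 × 529.1 = 17778 AU.
= 17778 / 206265 = 0.086190 pc.

0.0862 pc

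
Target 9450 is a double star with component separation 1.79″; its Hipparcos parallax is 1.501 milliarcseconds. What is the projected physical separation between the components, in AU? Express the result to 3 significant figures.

1190 AU

d = 1/p = 1/0.001501″ = 666.22 pc.
At distance d (pc), an angle of θ arcsec spans θ·d AU: s = 1.79 × 666.22 = 1192.5 AU.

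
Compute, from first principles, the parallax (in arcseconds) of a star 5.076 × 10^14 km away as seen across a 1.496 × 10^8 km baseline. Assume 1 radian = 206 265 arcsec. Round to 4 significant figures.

θ ≈ B/d = (1.496 × 10^8) / (5.076 × 10^14) = 2.9472 × 10^-7 rad.
In arcseconds: 2.9472 × 10^-7 × 206265 = 0.06079″.

0.06079 arcsec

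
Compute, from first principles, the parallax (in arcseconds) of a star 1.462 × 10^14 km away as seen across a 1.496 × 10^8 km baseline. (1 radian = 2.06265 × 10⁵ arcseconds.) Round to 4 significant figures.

0.2111 arcsec

θ ≈ B/d = (1.496 × 10^8) / (1.462 × 10^14) = 1.0233 × 10^-6 rad.
In arcseconds: 1.0233 × 10^-6 × 206265 = 0.21107″.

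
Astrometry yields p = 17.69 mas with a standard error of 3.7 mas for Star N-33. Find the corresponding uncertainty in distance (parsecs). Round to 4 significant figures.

11.82 pc

d = 1/p, so σ_d = σ_p / p².
σ_d = 0.00370 / (0.01769)² = 0.00370 / 0.00031294 = 11.823 pc.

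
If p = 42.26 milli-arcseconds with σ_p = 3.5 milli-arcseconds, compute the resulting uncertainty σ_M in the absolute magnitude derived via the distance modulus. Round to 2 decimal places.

σ_M = 0.18 mag

M = m − 5 log₁₀ d + 5 = m + 5 log₁₀ p + 5, so ∂M/∂p = 5/(p ln 10).
σ_M = (5/ln 10) · (σ_p/p) = 2.1715 × 3.5/42.26 = 2.1715 × 0.082821 = 0.17985.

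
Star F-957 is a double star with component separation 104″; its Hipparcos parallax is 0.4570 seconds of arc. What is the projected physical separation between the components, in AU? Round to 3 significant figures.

228 AU

d = 1/p = 1/0.4570″ = 2.1882 pc.
At distance d (pc), an angle of θ arcsec spans θ·d AU: s = 104 × 2.1882 = 227.57 AU.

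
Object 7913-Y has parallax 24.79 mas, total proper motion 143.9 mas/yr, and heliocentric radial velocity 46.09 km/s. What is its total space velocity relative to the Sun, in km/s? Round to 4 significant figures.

d = 1/p = 1/0.02479″ = 40.339 pc.
μ = 143.9 mas/yr = 0.1439 ″/yr.
v_t = 4.740 μ d = 4.740 × 0.1439 × 40.339 = 27.515 km/s.
v = √(v_r² + v_t²) = √(46.09² + 27.515²) = √2881.36 = 53.678 km/s.

53.68 km/s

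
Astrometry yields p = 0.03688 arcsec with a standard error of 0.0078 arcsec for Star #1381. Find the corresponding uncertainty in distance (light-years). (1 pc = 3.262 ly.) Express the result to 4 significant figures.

d = 1/p, so σ_d = σ_p / p².
σ_d = 0.00780 / (0.03688)² = 0.00780 / 0.0013601 = 5.7349 pc = 5.7349 × 3.262 ly = 18.707 ly.

18.71 ly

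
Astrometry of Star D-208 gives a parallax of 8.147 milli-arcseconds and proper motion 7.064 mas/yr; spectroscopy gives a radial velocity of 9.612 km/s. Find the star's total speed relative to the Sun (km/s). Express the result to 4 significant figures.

d = 1/p = 1/0.008147″ = 122.74 pc.
μ = 7.064 mas/yr = 0.007064 ″/yr.
v_t = 4.740 μ d = 4.740 × 0.007064 × 122.74 = 4.1097 km/s.
v = √(v_r² + v_t²) = √(9.612² + 4.1097²) = √109.28 = 10.454 km/s.

10.45 km/s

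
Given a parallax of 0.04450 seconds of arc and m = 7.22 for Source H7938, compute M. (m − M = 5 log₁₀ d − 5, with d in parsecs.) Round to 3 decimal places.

M = 5.462

d = 1/p = 1/0.04450″ = 22.472 pc.
m − M = 5 log₁₀(22.472) − 5 = 6.7582 − 5 = 1.7582.
M = m − (m − M) = 7.22 − 1.7582 = 5.462.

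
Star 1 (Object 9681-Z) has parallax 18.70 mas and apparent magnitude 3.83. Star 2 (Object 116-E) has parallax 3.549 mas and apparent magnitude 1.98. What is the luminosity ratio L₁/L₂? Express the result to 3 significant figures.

L₁/L₂ = 0.00655

d₁ = 1/p₁ = 1/0.01870″ = 53.476 pc; d₂ = 1/p₂ = 1/0.003549″ = 281.77 pc.
M₁ = m₁ − 5 log₁₀ d₁ + 5 = 3.83 − 8.6408 + 5 = 0.1892.
M₂ = 1.98 − 12.2495 + 5 = -5.2695.
L₁/L₂ = 10^(0.4(M₂ − M₁)) = 10^(0.4 × (-5.4587)) = 10^(-2.18348) = 0.0065542.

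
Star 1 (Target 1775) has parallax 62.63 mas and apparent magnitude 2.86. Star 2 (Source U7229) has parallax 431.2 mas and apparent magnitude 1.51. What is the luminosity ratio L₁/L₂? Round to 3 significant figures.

d₁ = 1/p₁ = 1/0.06263″ = 15.967 pc; d₂ = 1/p₂ = 1/0.4312″ = 2.3191 pc.
M₁ = m₁ − 5 log₁₀ d₁ + 5 = 2.86 − 6.0161 + 5 = 1.8439.
M₂ = 1.51 − 1.8266 + 5 = 4.6834.
L₁/L₂ = 10^(0.4(M₂ − M₁)) = 10^(0.4 × 2.8395) = 10^1.13580 = 13.671.

L₁/L₂ = 13.7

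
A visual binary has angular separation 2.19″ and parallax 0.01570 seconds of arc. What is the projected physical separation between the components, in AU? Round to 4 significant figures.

d = 1/p = 1/0.01570″ = 63.694 pc.
At distance d (pc), an angle of θ arcsec spans θ·d AU: s = 2.19 × 63.694 = 139.49 AU.

139.5 AU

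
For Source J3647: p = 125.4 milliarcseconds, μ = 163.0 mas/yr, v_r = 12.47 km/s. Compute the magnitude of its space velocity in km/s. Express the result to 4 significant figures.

d = 1/p = 1/0.1254″ = 7.9745 pc.
μ = 163.0 mas/yr = 0.1630 ″/yr.
v_t = 4.740 μ d = 4.740 × 0.1630 × 7.9745 = 6.1613 km/s.
v = √(v_r² + v_t²) = √(12.47² + 6.1613²) = √193.463 = 13.909 km/s.

13.91 km/s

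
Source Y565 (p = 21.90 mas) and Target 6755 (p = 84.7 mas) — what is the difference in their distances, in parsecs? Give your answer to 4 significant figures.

d_A = 1/0.02190″ = 45.662 pc; d_B = 1/0.08470″ = 11.806 pc.
|d_B − d_A| = |11.806 − 45.662| = 33.856 pc.

33.86 pc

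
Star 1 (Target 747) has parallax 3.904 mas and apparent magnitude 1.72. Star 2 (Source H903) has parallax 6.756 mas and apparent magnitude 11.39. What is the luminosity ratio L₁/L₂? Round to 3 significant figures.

d₁ = 1/p₁ = 1/0.003904″ = 256.15 pc; d₂ = 1/p₂ = 1/0.006756″ = 148.02 pc.
M₁ = m₁ − 5 log₁₀ d₁ + 5 = 1.72 − 12.0425 + 5 = -5.3225.
M₂ = 11.39 − 10.8516 + 5 = 5.5384.
L₁/L₂ = 10^(0.4(M₂ − M₁)) = 10^(0.4 × 10.8609) = 10^4.34436 = 22098.

L₁/L₂ = 22100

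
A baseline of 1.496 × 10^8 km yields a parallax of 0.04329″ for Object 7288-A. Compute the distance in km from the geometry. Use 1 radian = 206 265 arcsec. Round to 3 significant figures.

7.13 × 10^14 km

θ = 0.04329″ = 0.04329/206265 = 2.0988 × 10^-7 rad.
d = B/θ = (1.496 × 10^8) / (2.0988 × 10^-7) = 7.1279 × 10^14 km.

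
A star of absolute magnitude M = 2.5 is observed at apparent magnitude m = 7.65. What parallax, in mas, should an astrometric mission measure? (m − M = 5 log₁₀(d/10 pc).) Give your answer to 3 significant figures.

m − M = 7.65 − 2.5 = 5.15.
d = 10^((m−M)/5 + 1) = 10^2.030 = 107.15 pc.
p = 1/d = 1/107.15 = 0.0093327 arcsec = 9.3327 mas.

9.33 mas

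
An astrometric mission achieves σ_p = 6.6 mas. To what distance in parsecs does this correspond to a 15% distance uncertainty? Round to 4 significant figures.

22.73 pc

σ_d/d = σ_p/p, so the condition is σ_p/p ≤ 0.15, i.e. p ≥ σ_p/0.15.
p_min = 6.6/0.15 = 44 mas = 0.044 arcsec.
d_max = 1/p_min = 1/0.044 = 22.727 pc.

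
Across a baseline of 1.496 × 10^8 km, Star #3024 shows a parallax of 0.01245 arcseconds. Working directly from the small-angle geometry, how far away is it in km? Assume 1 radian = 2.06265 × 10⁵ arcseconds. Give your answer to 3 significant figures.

2.48 × 10^15 km

θ = 0.01245″ = 0.01245/206265 = 6.0359 × 10^-8 rad.
d = B/θ = (1.496 × 10^8) / (6.0359 × 10^-8) = 2.4785 × 10^15 km.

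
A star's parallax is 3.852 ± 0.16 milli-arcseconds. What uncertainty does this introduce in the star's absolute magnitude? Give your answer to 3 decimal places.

M = m − 5 log₁₀ d + 5 = m + 5 log₁₀ p + 5, so ∂M/∂p = 5/(p ln 10).
σ_M = (5/ln 10) · (σ_p/p) = 2.1715 × 0.16/3.852 = 2.1715 × 0.041537 = 0.090198.

σ_M = 0.090 mag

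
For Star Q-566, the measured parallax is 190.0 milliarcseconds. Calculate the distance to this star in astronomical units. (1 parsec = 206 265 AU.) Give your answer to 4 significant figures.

1.086 × 10^6 AU

p = 190.0 milliarcseconds = 0.1900 arcsec.
d = 1/p = 1/0.1900 = 5.2632 pc.
In AU: 5.2632 × 206265 = 1.0856 × 10^6 AU.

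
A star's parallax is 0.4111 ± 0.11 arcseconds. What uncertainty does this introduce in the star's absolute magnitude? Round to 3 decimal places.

σ_M = 0.581 mag

M = m − 5 log₁₀ d + 5 = m + 5 log₁₀ p + 5, so ∂M/∂p = 5/(p ln 10).
σ_M = (5/ln 10) · (σ_p/p) = 2.1715 × 0.11/0.4111 = 2.1715 × 0.26757 = 0.58103.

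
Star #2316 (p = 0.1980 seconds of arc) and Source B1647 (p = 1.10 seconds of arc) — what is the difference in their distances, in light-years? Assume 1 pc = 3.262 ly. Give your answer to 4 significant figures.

13.51 ly

d_A = 1/0.1980″ = 5.0505 pc; d_B = 1/1.100″ = 0.90909 pc.
|d_B − d_A| = |0.90909 − 5.0505| = 4.1414 pc = 4.1414 × 3.262 ly = 13.509 ly.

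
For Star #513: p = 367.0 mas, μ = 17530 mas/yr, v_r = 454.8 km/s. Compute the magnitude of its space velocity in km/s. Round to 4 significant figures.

508.0 km/s

d = 1/p = 1/0.3670″ = 2.7248 pc.
μ = 17530 mas/yr = 17.53 ″/yr.
v_t = 4.740 μ d = 4.740 × 17.53 × 2.7248 = 226.41 km/s.
v = √(v_r² + v_t²) = √(454.8² + 226.41²) = √258105 = 508.04 km/s.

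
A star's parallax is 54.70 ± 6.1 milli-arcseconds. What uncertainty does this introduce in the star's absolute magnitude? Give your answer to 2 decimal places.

σ_M = 0.24 mag

M = m − 5 log₁₀ d + 5 = m + 5 log₁₀ p + 5, so ∂M/∂p = 5/(p ln 10).
σ_M = (5/ln 10) · (σ_p/p) = 2.1715 × 6.1/54.70 = 2.1715 × 0.11152 = 0.24217.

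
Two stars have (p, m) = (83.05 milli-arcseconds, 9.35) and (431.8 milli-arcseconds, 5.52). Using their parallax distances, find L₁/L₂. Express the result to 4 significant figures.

L₁/L₂ = 0.7941

d₁ = 1/p₁ = 1/0.08305″ = 12.041 pc; d₂ = 1/p₂ = 1/0.4318″ = 2.3159 pc.
M₁ = m₁ − 5 log₁₀ d₁ + 5 = 9.35 − 5.4033 + 5 = 8.9467.
M₂ = 5.52 − 1.8236 + 5 = 8.6964.
L₁/L₂ = 10^(0.4(M₂ − M₁)) = 10^(0.4 × (-0.2503)) = 10^(-0.10012) = 0.79411.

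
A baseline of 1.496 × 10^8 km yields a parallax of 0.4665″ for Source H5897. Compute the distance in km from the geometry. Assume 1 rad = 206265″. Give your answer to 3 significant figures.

6.61 × 10^13 km

θ = 0.4665″ = 0.4665/206265 = 2.2617 × 10^-6 rad.
d = B/θ = (1.496 × 10^8) / (2.2617 × 10^-6) = 6.6145 × 10^13 km.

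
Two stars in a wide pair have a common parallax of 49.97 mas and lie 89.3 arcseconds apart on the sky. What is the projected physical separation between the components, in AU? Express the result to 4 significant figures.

d = 1/p = 1/0.04997″ = 20.012 pc.
At distance d (pc), an angle of θ arcsec spans θ·d AU: s = 89.3 × 20.012 = 1787.1 AU.

1787 AU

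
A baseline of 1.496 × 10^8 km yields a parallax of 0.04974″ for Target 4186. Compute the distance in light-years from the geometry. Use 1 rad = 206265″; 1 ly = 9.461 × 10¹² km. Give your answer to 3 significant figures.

65.6 ly

θ = 0.04974″ = 0.04974/206265 = 2.4115 × 10^-7 rad.
d = B/θ = (1.496 × 10^8) / (2.4115 × 10^-7) = 6.2036 × 10^14 km = (6.2036 × 10^14) / (9.461 × 10^12) ly = 65.57 ly.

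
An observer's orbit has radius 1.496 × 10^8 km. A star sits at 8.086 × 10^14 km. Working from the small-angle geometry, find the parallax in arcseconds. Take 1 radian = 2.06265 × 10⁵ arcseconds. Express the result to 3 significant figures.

θ ≈ B/d = (1.496 × 10^8) / (8.086 × 10^14) = 1.8501 × 10^-7 rad.
In arcseconds: 1.8501 × 10^-7 × 206265 = 0.038161″.

0.0382 arcsec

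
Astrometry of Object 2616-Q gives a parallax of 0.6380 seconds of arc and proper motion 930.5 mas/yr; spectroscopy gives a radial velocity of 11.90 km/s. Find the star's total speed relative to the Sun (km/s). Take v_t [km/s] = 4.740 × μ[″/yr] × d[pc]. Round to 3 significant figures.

d = 1/p = 1/0.6380″ = 1.5674 pc.
μ = 930.5 mas/yr = 0.9305 ″/yr.
v_t = 4.740 μ d = 4.740 × 0.9305 × 1.5674 = 6.9131 km/s.
v = √(v_r² + v_t²) = √(11.90² + 6.9131²) = √189.401 = 13.762 km/s.

13.8 km/s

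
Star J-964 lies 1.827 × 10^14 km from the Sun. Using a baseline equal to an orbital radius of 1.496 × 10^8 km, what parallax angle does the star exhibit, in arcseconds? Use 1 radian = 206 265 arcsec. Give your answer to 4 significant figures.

θ ≈ B/d = (1.496 × 10^8) / (1.827 × 10^14) = 8.1883 × 10^-7 rad.
In arcseconds: 8.1883 × 10^-7 × 206265 = 0.1689″.

0.1689 arcsec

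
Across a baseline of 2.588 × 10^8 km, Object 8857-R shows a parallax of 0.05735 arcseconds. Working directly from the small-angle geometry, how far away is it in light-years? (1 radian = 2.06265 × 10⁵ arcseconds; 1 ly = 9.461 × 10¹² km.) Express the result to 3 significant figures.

98.4 ly

θ = 0.05735″ = 0.05735/206265 = 2.7804 × 10^-7 rad.
d = B/θ = (2.588 × 10^8) / (2.7804 × 10^-7) = 9.3080 × 10^14 km = (9.3080 × 10^14) / (9.461 × 10^12) ly = 98.383 ly.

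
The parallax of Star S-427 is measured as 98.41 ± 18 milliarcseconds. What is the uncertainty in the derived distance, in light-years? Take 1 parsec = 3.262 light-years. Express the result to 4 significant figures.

6.063 ly

d = 1/p, so σ_d = σ_p / p².
σ_d = 0.0180 / (0.09841)² = 0.0180 / 0.0096845 = 1.8586 pc = 1.8586 × 3.262 ly = 6.0628 ly.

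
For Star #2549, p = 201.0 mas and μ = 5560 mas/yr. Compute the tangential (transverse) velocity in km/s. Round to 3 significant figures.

d = 1/p = 1/0.2010″ = 4.9751 pc.
μ = 5560 mas/yr = 5.56 ″/yr.
v_t = 4.74 × μ × d = 4.74 × 5.56 × 4.9751 = 131.12 km/s.

131 km/s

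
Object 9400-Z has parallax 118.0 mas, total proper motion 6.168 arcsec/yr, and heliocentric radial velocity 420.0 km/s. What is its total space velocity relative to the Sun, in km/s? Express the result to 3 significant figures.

488 km/s

d = 1/p = 1/0.1180″ = 8.4746 pc.
v_t = 4.740 μ d = 4.740 × 6.168 × 8.4746 = 247.77 km/s.
v = √(v_r² + v_t²) = √(420.0² + 247.77²) = √237790 = 487.64 km/s.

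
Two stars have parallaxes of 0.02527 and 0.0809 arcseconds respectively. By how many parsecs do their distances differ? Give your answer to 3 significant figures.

27.2 pc

d_A = 1/0.02527″ = 39.573 pc; d_B = 1/0.08090″ = 12.361 pc.
|d_B − d_A| = |12.361 − 39.573| = 27.212 pc.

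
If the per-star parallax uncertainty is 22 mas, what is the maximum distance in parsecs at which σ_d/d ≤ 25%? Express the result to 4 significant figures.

11.36 pc

σ_d/d = σ_p/p, so the condition is σ_p/p ≤ 0.25, i.e. p ≥ σ_p/0.25.
p_min = 22/0.25 = 88 mas = 0.088 arcsec.
d_max = 1/p_min = 1/0.088 = 11.364 pc.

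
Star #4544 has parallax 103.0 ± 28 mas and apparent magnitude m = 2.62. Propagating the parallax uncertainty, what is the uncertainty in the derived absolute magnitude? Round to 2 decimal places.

M = m − 5 log₁₀ d + 5 = m + 5 log₁₀ p + 5, so ∂M/∂p = 5/(p ln 10).
σ_M = (5/ln 10) · (σ_p/p) = 2.1715 × 28/103.0 = 2.1715 × 0.27184 = 0.5903.

σ_M = 0.59 mag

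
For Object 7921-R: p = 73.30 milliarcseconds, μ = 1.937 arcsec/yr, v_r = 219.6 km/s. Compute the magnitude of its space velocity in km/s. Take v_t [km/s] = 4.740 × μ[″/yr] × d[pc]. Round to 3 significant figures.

253 km/s

d = 1/p = 1/0.07330″ = 13.643 pc.
v_t = 4.740 μ d = 4.740 × 1.937 × 13.643 = 125.26 km/s.
v = √(v_r² + v_t²) = √(219.6² + 125.26²) = √63914.2 = 252.81 km/s.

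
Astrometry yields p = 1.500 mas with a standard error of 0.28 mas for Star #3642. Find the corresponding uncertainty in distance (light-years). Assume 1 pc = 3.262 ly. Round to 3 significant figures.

d = 1/p, so σ_d = σ_p / p².
σ_d = 0.000280 / (0.001500)² = 0.000280 / 0.00000225 = 124.44 pc = 124.44 × 3.262 ly = 405.92 ly.

406 ly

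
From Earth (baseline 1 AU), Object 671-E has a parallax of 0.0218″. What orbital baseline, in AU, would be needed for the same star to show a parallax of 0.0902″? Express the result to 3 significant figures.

Parallax scales linearly with baseline: p ∝ B, so B = p_target / p_Earth × 1 AU.
B = 0.0902 / 0.0218 = 4.1376 AU.

4.14 AU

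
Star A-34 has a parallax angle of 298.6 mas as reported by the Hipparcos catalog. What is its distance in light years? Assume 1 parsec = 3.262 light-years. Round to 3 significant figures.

10.9 light years

p = 298.6 mas = 0.2986 arcsec.
d = 1/p = 1/0.2986 = 3.349 pc.
In light-years: 3.349 × 3.262 = 10.924 ly.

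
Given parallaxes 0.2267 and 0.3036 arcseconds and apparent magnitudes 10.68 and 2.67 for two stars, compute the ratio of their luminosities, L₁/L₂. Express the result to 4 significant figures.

L₁/L₂ = 0.001121

d₁ = 1/p₁ = 1/0.2267″ = 4.4111 pc; d₂ = 1/p₂ = 1/0.3036″ = 3.2938 pc.
M₁ = m₁ − 5 log₁₀ d₁ + 5 = 10.68 − 3.2227 + 5 = 12.4573.
M₂ = 2.67 − 2.5885 + 5 = 5.0815.
L₁/L₂ = 10^(0.4(M₂ − M₁)) = 10^(0.4 × (-7.3758)) = 10^(-2.95032) = 0.0011212.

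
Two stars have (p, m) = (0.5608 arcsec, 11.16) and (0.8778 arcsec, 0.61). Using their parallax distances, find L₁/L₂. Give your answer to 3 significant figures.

L₁/L₂ = 0.000148

d₁ = 1/p₁ = 1/0.5608″ = 1.7832 pc; d₂ = 1/p₂ = 1/0.8778″ = 1.1392 pc.
M₁ = m₁ − 5 log₁₀ d₁ + 5 = 11.16 − 1.2560 + 5 = 14.9040.
M₂ = 0.61 − 0.2830 + 5 = 5.3270.
L₁/L₂ = 10^(0.4(M₂ − M₁)) = 10^(0.4 × (-9.5770)) = 10^(-3.83080) = 0.00014764.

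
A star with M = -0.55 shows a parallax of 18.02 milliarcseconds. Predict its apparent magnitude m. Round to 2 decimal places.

m = 3.17

d = 1/p = 1/0.01802″ = 55.494 pc.
m − M = 5 log₁₀ d − 5 = 5 log₁₀(55.494) − 5 = 8.7212 − 5 = 3.7212.
m = M + (m − M) = -0.55 + 3.7212 = 3.17.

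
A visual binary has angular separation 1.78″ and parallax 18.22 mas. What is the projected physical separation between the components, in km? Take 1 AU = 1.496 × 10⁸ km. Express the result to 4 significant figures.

1.462 × 10^10 km

d = 1/p = 1/0.01822″ = 54.885 pc.
At distance d (pc), an angle of θ arcsec spans θ·d AU: s = 1.78 × 54.885 = 97.695 AU.
= 97.695 × 1.496 × 10⁸ km = 1.4615 × 10^10 km.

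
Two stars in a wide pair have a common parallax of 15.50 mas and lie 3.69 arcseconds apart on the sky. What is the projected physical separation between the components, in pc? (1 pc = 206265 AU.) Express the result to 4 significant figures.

0.001154 pc

d = 1/p = 1/0.01550″ = 64.516 pc.
At distance d (pc), an angle of θ arcsec spans θ·d AU: s = 3.69 × 64.516 = 238.06 AU.
= 238.06 / 206265 = 0.0011541 pc.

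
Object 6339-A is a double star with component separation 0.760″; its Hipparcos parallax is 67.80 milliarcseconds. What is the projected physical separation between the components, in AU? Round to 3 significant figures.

d = 1/p = 1/0.06780″ = 14.749 pc.
At distance d (pc), an angle of θ arcsec spans θ·d AU: s = 0.760 × 14.749 = 11.209 AU.

11.2 AU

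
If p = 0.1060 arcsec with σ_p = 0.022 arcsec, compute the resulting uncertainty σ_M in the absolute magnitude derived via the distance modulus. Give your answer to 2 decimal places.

M = m − 5 log₁₀ d + 5 = m + 5 log₁₀ p + 5, so ∂M/∂p = 5/(p ln 10).
σ_M = (5/ln 10) · (σ_p/p) = 2.1715 × 0.022/0.1060 = 2.1715 × 0.20755 = 0.45069.

σ_M = 0.45 mag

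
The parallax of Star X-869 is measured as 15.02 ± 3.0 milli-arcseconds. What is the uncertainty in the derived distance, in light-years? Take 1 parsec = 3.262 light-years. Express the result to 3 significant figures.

d = 1/p, so σ_d = σ_p / p².
σ_d = 0.00300 / (0.01502)² = 0.00300 / 0.0002256 = 13.298 pc = 13.298 × 3.262 ly = 43.378 ly.

43.4 ly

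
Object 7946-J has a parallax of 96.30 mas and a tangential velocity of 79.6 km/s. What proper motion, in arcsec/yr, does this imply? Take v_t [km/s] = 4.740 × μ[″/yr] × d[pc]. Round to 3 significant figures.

d = 1/p = 1/0.09630″ = 10.384 pc.
μ = v_t / (4.74 d) = 79.6 / (4.74 × 10.384) = 79.6 / 49.22 = 1.6172 ″/yr.

1.62 arcsec/yr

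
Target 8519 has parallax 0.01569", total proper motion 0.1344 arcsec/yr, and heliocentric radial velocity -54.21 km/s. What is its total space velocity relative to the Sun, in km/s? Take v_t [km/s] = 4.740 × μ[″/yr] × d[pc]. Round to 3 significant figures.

67.7 km/s

d = 1/p = 1/0.01569″ = 63.735 pc.
v_t = 4.740 μ d = 4.740 × 0.1344 × 63.735 = 40.603 km/s.
v = √(v_r² + v_t²) = √((-54.21)² + 40.603²) = √4587.33 = 67.73 km/s.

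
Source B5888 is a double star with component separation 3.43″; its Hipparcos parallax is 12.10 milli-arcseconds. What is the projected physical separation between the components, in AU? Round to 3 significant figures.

d = 1/p = 1/0.01210″ = 82.645 pc.
At distance d (pc), an angle of θ arcsec spans θ·d AU: s = 3.43 × 82.645 = 283.47 AU.

283 AU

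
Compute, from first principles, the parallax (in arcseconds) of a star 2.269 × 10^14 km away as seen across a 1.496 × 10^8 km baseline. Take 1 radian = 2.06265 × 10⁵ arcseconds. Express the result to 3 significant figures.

0.136 arcsec

θ ≈ B/d = (1.496 × 10^8) / (2.269 × 10^14) = 6.5932 × 10^-7 rad.
In arcseconds: 6.5932 × 10^-7 × 206265 = 0.13599″.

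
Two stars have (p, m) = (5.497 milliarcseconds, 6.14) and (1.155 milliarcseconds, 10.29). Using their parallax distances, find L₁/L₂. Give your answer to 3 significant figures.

L₁/L₂ = 2.02

d₁ = 1/p₁ = 1/0.005497″ = 181.92 pc; d₂ = 1/p₂ = 1/0.001155″ = 865.8 pc.
M₁ = m₁ − 5 log₁₀ d₁ + 5 = 6.14 − 11.2994 + 5 = -0.1594.
M₂ = 10.29 − 14.6871 + 5 = 0.6029.
L₁/L₂ = 10^(0.4(M₂ − M₁)) = 10^(0.4 × 0.7623) = 10^0.30492 = 2.018.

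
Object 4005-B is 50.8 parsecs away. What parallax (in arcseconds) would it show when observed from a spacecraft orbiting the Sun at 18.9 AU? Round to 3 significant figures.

0.372 arcsec

p (arcsec) = B (AU) / d (pc).
p = 18.9 / 50.8 = 0.37205 arcsec.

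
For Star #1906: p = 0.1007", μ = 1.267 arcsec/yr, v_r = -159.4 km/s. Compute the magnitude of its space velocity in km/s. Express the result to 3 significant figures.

d = 1/p = 1/0.1007″ = 9.9305 pc.
v_t = 4.740 μ d = 4.740 × 1.267 × 9.9305 = 59.638 km/s.
v = √(v_r² + v_t²) = √((-159.4)² + 59.638²) = √28965.1 = 170.19 km/s.

170 km/s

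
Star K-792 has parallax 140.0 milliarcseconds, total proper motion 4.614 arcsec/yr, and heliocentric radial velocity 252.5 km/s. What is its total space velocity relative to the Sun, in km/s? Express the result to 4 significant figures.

296.9 km/s

d = 1/p = 1/0.1400″ = 7.1429 pc.
v_t = 4.740 μ d = 4.740 × 4.614 × 7.1429 = 156.22 km/s.
v = √(v_r² + v_t²) = √(252.5² + 156.22²) = √88160.9 = 296.92 km/s.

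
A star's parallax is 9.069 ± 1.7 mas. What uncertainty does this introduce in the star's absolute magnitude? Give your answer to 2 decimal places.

σ_M = 0.41 mag

M = m − 5 log₁₀ d + 5 = m + 5 log₁₀ p + 5, so ∂M/∂p = 5/(p ln 10).
σ_M = (5/ln 10) · (σ_p/p) = 2.1715 × 1.7/9.069 = 2.1715 × 0.18745 = 0.40705.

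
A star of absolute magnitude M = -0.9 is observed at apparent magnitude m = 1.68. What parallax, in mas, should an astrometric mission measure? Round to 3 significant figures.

30.5 mas

m − M = 1.68 − (-0.9) = 2.58.
d = 10^((m−M)/5 + 1) = 10^1.516 = 32.81 pc.
p = 1/d = 1/32.81 = 0.030479 arcsec = 30.479 mas.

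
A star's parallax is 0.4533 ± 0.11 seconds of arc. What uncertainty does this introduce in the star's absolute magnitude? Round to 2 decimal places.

M = m − 5 log₁₀ d + 5 = m + 5 log₁₀ p + 5, so ∂M/∂p = 5/(p ln 10).
σ_M = (5/ln 10) · (σ_p/p) = 2.1715 × 0.11/0.4533 = 2.1715 × 0.24266 = 0.52694.

σ_M = 0.53 mag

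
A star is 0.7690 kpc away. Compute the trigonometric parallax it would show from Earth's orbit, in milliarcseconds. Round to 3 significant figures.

1.30 mas

d = 0.7690 kpc = 769 pc.
p = 1/d = 1/769 = 0.0013004 arcsec.
= 0.0013004 × 1000 = 1.3004 mas.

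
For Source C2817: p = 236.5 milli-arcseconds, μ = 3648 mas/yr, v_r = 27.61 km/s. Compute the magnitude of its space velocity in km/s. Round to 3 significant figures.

78.2 km/s

d = 1/p = 1/0.2365″ = 4.2283 pc.
μ = 3648 mas/yr = 3.648 ″/yr.
v_t = 4.740 μ d = 4.740 × 3.648 × 4.2283 = 73.114 km/s.
v = √(v_r² + v_t²) = √(27.61² + 73.114²) = √6107.97 = 78.154 km/s.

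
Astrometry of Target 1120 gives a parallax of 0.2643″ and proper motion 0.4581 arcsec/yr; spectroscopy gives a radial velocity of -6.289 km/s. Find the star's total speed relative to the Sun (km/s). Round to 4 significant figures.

10.35 km/s

d = 1/p = 1/0.2643″ = 3.7836 pc.
v_t = 4.740 μ d = 4.740 × 0.4581 × 3.7836 = 8.2157 km/s.
v = √(v_r² + v_t²) = √((-6.289)² + 8.2157²) = √107.049 = 10.346 km/s.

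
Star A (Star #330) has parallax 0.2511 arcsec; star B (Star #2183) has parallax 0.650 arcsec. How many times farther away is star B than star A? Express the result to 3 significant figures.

0.386

Since d = 1/p, d_B/d_A = p_A/p_B.
= 0.2511 / 0.650 = 0.38631.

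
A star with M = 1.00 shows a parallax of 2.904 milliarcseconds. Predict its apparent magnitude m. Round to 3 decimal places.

m = 8.685

d = 1/p = 1/0.002904″ = 344.35 pc.
m − M = 5 log₁₀ d − 5 = 5 log₁₀(344.35) − 5 = 12.6850 − 5 = 7.6850.
m = M + (m − M) = 1.00 + 7.6850 = 8.685.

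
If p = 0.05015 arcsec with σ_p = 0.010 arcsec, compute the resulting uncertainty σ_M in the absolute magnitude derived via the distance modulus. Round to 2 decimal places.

σ_M = 0.43 mag

M = m − 5 log₁₀ d + 5 = m + 5 log₁₀ p + 5, so ∂M/∂p = 5/(p ln 10).
σ_M = (5/ln 10) · (σ_p/p) = 2.1715 × 0.010/0.05015 = 2.1715 × 0.1994 = 0.433.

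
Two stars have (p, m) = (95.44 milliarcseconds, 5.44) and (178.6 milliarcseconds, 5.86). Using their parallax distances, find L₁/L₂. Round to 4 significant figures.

d₁ = 1/p₁ = 1/0.09544″ = 10.478 pc; d₂ = 1/p₂ = 1/0.1786″ = 5.5991 pc.
M₁ = m₁ − 5 log₁₀ d₁ + 5 = 5.44 − 5.1014 + 5 = 5.3386.
M₂ = 5.86 − 3.7406 + 5 = 7.1194.
L₁/L₂ = 10^(0.4(M₂ − M₁)) = 10^(0.4 × 1.7808) = 10^0.71232 = 5.1561.

L₁/L₂ = 5.156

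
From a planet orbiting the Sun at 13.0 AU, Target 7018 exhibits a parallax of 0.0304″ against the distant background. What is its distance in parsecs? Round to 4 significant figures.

With baseline B (in AU) and parallax p (in arcsec), d = B/p parsecs.
d = 13.0 / 0.0304 = 427.63 pc.

427.6 pc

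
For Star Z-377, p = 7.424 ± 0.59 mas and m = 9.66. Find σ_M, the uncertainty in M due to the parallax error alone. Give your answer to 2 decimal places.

σ_M = 0.17 mag

M = m − 5 log₁₀ d + 5 = m + 5 log₁₀ p + 5, so ∂M/∂p = 5/(p ln 10).
σ_M = (5/ln 10) · (σ_p/p) = 2.1715 × 0.59/7.424 = 2.1715 × 0.079472 = 0.17257.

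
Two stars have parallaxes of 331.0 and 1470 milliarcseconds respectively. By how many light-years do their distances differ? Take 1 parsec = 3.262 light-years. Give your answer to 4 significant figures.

d_A = 1/0.3310″ = 3.0211 pc; d_B = 1/1.470″ = 0.68027 pc.
|d_B − d_A| = |0.68027 − 3.0211| = 2.3408 pc = 2.3408 × 3.262 ly = 7.6357 ly.

7.636 ly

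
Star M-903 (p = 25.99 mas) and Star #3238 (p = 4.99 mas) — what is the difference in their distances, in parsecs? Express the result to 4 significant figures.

d_A = 1/0.02599″ = 38.476 pc; d_B = 1/0.004990″ = 200.4 pc.
|d_B − d_A| = |200.4 − 38.476| = 161.92 pc.

161.9 pc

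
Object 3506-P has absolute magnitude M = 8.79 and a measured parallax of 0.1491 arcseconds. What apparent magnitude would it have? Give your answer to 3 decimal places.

m = 7.923

d = 1/p = 1/0.1491″ = 6.7069 pc.
m − M = 5 log₁₀ d − 5 = 5 log₁₀(6.7069) − 5 = 4.1326 − 5 = -0.8674.
m = M + (m − M) = 8.79 + (-0.8674) = 7.923.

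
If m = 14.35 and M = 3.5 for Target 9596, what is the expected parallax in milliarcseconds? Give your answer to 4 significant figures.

m − M = 14.35 − 3.5 = 10.85.
d = 10^((m−M)/5 + 1) = 10^3.170 = 1479.1 pc.
p = 1/d = 1/1479.1 = 0.00067609 arcsec = 0.67609 mas.

0.6761 mas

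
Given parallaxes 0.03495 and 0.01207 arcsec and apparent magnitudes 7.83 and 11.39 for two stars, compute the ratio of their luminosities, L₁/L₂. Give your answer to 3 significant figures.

d₁ = 1/p₁ = 1/0.03495″ = 28.612 pc; d₂ = 1/p₂ = 1/0.01207″ = 82.85 pc.
M₁ = m₁ − 5 log₁₀ d₁ + 5 = 7.83 − 7.2827 + 5 = 5.5473.
M₂ = 11.39 − 9.5915 + 5 = 6.7985.
L₁/L₂ = 10^(0.4(M₂ − M₁)) = 10^(0.4 × 1.2512) = 10^0.50048 = 3.1658.

L₁/L₂ = 3.17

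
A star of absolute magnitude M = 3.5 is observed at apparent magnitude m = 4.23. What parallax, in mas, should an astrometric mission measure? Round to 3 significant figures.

m − M = 4.23 − 3.5 = 0.73.
d = 10^((m−M)/5 + 1) = 10^1.146 = 13.996 pc.
p = 1/d = 1/13.996 = 0.071449 arcsec = 71.449 mas.

71.4 mas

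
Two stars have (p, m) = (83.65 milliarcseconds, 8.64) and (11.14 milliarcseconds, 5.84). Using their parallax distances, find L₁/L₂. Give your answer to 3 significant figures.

L₁/L₂ = 0.00135

d₁ = 1/p₁ = 1/0.08365″ = 11.955 pc; d₂ = 1/p₂ = 1/0.01114″ = 89.767 pc.
M₁ = m₁ − 5 log₁₀ d₁ + 5 = 8.64 − 5.3877 + 5 = 8.2523.
M₂ = 5.84 − 9.7656 + 5 = 1.0744.
L₁/L₂ = 10^(0.4(M₂ − M₁)) = 10^(0.4 × (-7.1779)) = 10^(-2.87116) = 0.0013454.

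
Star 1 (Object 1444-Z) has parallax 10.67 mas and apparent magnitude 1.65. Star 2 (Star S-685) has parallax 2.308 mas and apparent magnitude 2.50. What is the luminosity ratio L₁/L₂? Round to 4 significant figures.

L₁/L₂ = 0.1024

d₁ = 1/p₁ = 1/0.01067″ = 93.721 pc; d₂ = 1/p₂ = 1/0.002308″ = 433.28 pc.
M₁ = m₁ − 5 log₁₀ d₁ + 5 = 1.65 − 9.8592 + 5 = -3.2092.
M₂ = 2.50 − 13.1838 + 5 = -5.6838.
L₁/L₂ = 10^(0.4(M₂ − M₁)) = 10^(0.4 × (-2.4746)) = 10^(-0.98984) = 0.10237.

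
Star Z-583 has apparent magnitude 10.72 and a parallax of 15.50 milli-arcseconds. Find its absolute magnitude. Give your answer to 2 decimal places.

d = 1/p = 1/0.01550″ = 64.516 pc.
m − M = 5 log₁₀(64.516) − 5 = 9.0483 − 5 = 4.0483.
M = m − (m − M) = 10.72 − 4.0483 = 6.67.

M = 6.67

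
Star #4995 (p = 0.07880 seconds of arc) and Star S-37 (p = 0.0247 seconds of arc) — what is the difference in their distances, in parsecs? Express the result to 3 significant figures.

d_A = 1/0.07880″ = 12.69 pc; d_B = 1/0.02470″ = 40.486 pc.
|d_B − d_A| = |40.486 − 12.69| = 27.796 pc.

27.8 pc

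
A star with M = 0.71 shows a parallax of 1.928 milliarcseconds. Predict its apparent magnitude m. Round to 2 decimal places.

d = 1/p = 1/0.001928″ = 518.67 pc.
m − M = 5 log₁₀ d − 5 = 5 log₁₀(518.67) − 5 = 13.5745 − 5 = 8.5745.
m = M + (m − M) = 0.71 + 8.5745 = 9.28.

m = 9.28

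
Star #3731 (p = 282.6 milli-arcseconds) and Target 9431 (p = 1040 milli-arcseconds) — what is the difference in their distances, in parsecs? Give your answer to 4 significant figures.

d_A = 1/0.2826″ = 3.5386 pc; d_B = 1/1.040″ = 0.96154 pc.
|d_B − d_A| = |0.96154 − 3.5386| = 2.5771 pc.

2.577 pc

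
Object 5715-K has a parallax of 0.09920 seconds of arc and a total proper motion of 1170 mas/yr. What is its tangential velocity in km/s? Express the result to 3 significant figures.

55.9 km/s

d = 1/p = 1/0.09920″ = 10.081 pc.
μ = 1170 mas/yr = 1.17 ″/yr.
v_t = 4.74 × μ × d = 4.74 × 1.17 × 10.081 = 55.907 km/s.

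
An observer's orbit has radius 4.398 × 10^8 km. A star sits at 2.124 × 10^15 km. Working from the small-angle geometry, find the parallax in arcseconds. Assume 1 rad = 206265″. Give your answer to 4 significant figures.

θ ≈ B/d = (4.398 × 10^8) / (2.124 × 10^15) = 2.0706 × 10^-7 rad.
In arcseconds: 2.0706 × 10^-7 × 206265 = 0.042709″.

0.04271 arcsec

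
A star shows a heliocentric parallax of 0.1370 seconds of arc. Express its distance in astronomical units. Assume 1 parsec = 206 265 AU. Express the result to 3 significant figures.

d = 1/p = 1/0.1370 = 7.2993 pc.
In AU: 7.2993 × 206265 = 1.5056 × 10^6 AU.

1.51 × 10^6 AU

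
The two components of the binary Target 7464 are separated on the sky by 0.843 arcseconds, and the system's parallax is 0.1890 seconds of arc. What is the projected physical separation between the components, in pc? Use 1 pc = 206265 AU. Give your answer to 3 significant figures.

2.16 × 10^-5 pc

d = 1/p = 1/0.1890″ = 5.291 pc.
At distance d (pc), an angle of θ arcsec spans θ·d AU: s = 0.843 × 5.291 = 4.4603 AU.
= 4.4603 / 206265 = 2.1624 × 10^-5 pc.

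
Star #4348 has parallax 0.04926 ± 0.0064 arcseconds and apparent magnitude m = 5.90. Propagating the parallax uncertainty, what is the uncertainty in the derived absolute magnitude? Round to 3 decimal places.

M = m − 5 log₁₀ d + 5 = m + 5 log₁₀ p + 5, so ∂M/∂p = 5/(p ln 10).
σ_M = (5/ln 10) · (σ_p/p) = 2.1715 × 0.0064/0.04926 = 2.1715 × 0.12992 = 0.28212.

σ_M = 0.282 mag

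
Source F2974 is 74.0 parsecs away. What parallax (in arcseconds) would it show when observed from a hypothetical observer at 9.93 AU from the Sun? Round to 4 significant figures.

p (arcsec) = B (AU) / d (pc).
p = 9.93 / 74.0 = 0.13419 arcsec.

0.1342 arcsec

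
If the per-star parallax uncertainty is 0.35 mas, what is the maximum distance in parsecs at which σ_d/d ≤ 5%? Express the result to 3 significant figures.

σ_d/d = σ_p/p, so the condition is σ_p/p ≤ 0.05, i.e. p ≥ σ_p/0.05.
p_min = 0.35/0.05 = 7 mas = 0.007 arcsec.
d_max = 1/p_min = 1/0.007 = 142.86 pc.

143 pc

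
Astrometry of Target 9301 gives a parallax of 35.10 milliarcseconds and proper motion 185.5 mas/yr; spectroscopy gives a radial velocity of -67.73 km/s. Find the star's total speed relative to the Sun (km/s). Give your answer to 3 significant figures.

72.2 km/s

d = 1/p = 1/0.03510″ = 28.49 pc.
μ = 185.5 mas/yr = 0.1855 ″/yr.
v_t = 4.740 μ d = 4.740 × 0.1855 × 28.49 = 25.05 km/s.
v = √(v_r² + v_t²) = √((-67.73)² + 25.05²) = √5214.86 = 72.214 km/s.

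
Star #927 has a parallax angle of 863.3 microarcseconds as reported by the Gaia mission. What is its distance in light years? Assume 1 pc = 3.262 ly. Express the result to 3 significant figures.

p = 863.3 microarcseconds = 0.0008633 arcsec.
d = 1/p = 1/0.0008633 = 1158.3 pc.
In light-years: 1158.3 × 3.262 = 3778.4 ly.

3780 light years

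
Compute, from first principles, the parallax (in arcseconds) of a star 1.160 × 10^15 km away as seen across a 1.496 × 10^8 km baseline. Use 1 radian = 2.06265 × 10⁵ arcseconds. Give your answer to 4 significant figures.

0.02660 arcsec

θ ≈ B/d = (1.496 × 10^8) / (1.160 × 10^15) = 1.2897 × 10^-7 rad.
In arcseconds: 1.2897 × 10^-7 × 206265 = 0.026602″.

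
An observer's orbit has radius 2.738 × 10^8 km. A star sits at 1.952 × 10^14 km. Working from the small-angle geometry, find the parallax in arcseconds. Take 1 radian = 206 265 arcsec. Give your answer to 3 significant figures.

θ ≈ B/d = (2.738 × 10^8) / (1.952 × 10^14) = 1.4027 × 10^-6 rad.
In arcseconds: 1.4027 × 10^-6 × 206265 = 0.28933″.

0.289 arcsec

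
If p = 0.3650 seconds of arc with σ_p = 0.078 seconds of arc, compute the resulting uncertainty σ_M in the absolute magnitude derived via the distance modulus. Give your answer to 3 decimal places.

σ_M = 0.464 mag

M = m − 5 log₁₀ d + 5 = m + 5 log₁₀ p + 5, so ∂M/∂p = 5/(p ln 10).
σ_M = (5/ln 10) · (σ_p/p) = 2.1715 × 0.078/0.3650 = 2.1715 × 0.2137 = 0.46405.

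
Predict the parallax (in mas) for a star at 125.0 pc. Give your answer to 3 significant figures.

p = 1/d = 1/125 = 0.008 arcsec.
= 0.008 × 1000 = 8 mas.

8.00 mas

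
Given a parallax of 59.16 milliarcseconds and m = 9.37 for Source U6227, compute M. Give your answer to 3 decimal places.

M = 8.230

d = 1/p = 1/0.05916″ = 16.903 pc.
m − M = 5 log₁₀(16.903) − 5 = 6.1398 − 5 = 1.1398.
M = m − (m − M) = 9.37 − 1.1398 = 8.230.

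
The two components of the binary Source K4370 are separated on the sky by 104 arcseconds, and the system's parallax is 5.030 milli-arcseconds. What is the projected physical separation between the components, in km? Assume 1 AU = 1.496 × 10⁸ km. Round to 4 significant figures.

d = 1/p = 1/0.005030″ = 198.81 pc.
At distance d (pc), an angle of θ arcsec spans θ·d AU: s = 104 × 198.81 = 20676 AU.
= 20676 × 1.496 × 10⁸ km = 3.0931 × 10^12 km.

3.093 × 10^12 km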